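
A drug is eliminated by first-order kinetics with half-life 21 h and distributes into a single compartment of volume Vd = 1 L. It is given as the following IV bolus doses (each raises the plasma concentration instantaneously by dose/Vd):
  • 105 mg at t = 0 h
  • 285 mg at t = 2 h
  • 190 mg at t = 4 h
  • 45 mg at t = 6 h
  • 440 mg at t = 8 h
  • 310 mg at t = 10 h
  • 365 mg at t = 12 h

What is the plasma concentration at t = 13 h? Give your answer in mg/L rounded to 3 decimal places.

1450.462 mg/L

k = ln 2 / 21 = 0.03301 per h
Dose 1 (105 mg at t=0 h): 105·exp(−0.03301·13) = 68.366 mg/L
Dose 2 (285 mg at t=2 h): 285·exp(−0.03301·11) = 198.227 mg/L
Dose 3 (190 mg at t=4 h): 190·exp(−0.03301·9) = 141.169 mg/L
Dose 4 (45 mg at t=6 h): 45·exp(−0.03301·7) = 35.717 mg/L
Dose 5 (440 mg at t=8 h): 440·exp(−0.03301·5) = 373.060 mg/L
Dose 6 (310 mg at t=10 h): 310·exp(−0.03301·3) = 280.774 mg/L
Dose 7 (365 mg at t=12 h): 365·exp(−0.03301·1) = 353.149 mg/L
C(13) = 68.366 + 198.227 + 141.169 + 35.717 + 373.060 + 280.774 + 353.149 = 1450.462 mg/L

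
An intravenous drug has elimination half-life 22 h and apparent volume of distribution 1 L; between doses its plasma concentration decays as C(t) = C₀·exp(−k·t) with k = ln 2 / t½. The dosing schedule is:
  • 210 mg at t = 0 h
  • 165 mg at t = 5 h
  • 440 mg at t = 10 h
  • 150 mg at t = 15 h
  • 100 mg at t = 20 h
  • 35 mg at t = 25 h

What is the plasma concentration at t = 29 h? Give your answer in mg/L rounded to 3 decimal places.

606.154 mg/L

k = ln 2 / 22 = 0.03151 per h
Dose 1 (210 mg at t=0 h): 210·exp(−0.03151·29) = 84.218 mg/L
Dose 2 (165 mg at t=5 h): 165·exp(−0.03151·24) = 77.462 mg/L
Dose 3 (440 mg at t=10 h): 440·exp(−0.03151·19) = 241.809 mg/L
Dose 4 (150 mg at t=15 h): 150·exp(−0.03151·14) = 96.500 mg/L
Dose 5 (100 mg at t=20 h): 100·exp(−0.03151·9) = 75.310 mg/L
Dose 6 (35 mg at t=25 h): 35·exp(−0.03151·4) = 30.856 mg/L
C(29) = 84.218 + 77.462 + 241.809 + 96.500 + 75.310 + 30.856 = 606.154 mg/L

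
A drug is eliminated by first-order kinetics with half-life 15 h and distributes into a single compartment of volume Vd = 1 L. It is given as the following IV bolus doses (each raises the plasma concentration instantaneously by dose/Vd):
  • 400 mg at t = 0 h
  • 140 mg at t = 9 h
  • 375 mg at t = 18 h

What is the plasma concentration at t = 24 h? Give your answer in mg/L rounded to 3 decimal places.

k = ln 2 / 15 = 0.04621 per h
Dose 1 (400 mg at t=0 h): 400·exp(−0.04621·24) = 131.951 mg/L
Dose 2 (140 mg at t=9 h): 140·exp(−0.04621·15) = 70.000 mg/L
Dose 3 (375 mg at t=18 h): 375·exp(−0.04621·6) = 284.197 mg/L
C(24) = 131.951 + 70.000 + 284.197 = 486.148 mg/L

486.148 mg/L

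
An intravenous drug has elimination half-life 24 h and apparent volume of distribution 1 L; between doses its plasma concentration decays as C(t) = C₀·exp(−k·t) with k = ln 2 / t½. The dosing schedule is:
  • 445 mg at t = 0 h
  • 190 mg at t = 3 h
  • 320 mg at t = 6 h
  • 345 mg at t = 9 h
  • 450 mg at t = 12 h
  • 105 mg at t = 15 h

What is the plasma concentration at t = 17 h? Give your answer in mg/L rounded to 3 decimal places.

k = ln 2 / 24 = 0.02888 per h
Dose 1 (445 mg at t=0 h): 445·exp(−0.02888·17) = 272.352 mg/L
Dose 2 (190 mg at t=3 h): 190·exp(−0.02888·14) = 126.810 mg/L
Dose 3 (320 mg at t=6 h): 320·exp(−0.02888·11) = 232.905 mg/L
Dose 4 (345 mg at t=9 h): 345·exp(−0.02888·8) = 273.827 mg/L
Dose 5 (450 mg at t=12 h): 450·exp(−0.02888·5) = 389.491 mg/L
Dose 6 (105 mg at t=15 h): 105·exp(−0.02888·2) = 99.107 mg/L
C(17) = 272.352 + 126.810 + 232.905 + 273.827 + 389.491 + 99.107 = 1394.491 mg/L

1394.491 mg/L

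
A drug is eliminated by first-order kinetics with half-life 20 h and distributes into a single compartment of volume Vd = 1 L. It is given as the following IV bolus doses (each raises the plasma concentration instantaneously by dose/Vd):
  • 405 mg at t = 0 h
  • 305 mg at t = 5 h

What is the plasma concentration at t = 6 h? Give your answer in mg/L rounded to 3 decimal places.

k = ln 2 / 20 = 0.03466 per h
Dose 1 (405 mg at t=0 h): 405·exp(−0.03466·6) = 328.962 mg/L
Dose 2 (305 mg at t=5 h): 305·exp(−0.03466·1) = 294.611 mg/L
C(6) = 328.962 + 294.611 = 623.573 mg/L

623.573 mg/L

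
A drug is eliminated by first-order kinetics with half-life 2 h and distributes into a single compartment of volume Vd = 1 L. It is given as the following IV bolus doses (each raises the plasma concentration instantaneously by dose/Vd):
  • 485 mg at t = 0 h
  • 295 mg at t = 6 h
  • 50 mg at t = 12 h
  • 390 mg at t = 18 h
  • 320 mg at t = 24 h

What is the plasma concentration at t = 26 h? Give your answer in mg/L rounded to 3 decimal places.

185.113 mg/L

k = ln 2 / 2 = 0.34657 per h
Dose 1 (485 mg at t=0 h): 485·exp(−0.34657·26) = 0.059 mg/L
Dose 2 (295 mg at t=6 h): 295·exp(−0.34657·20) = 0.288 mg/L
Dose 3 (50 mg at t=12 h): 50·exp(−0.34657·14) = 0.391 mg/L
Dose 4 (390 mg at t=18 h): 390·exp(−0.34657·8) = 24.375 mg/L
Dose 5 (320 mg at t=24 h): 320·exp(−0.34657·2) = 160.000 mg/L
C(26) = 0.059 + 0.288 + 0.391 + 24.375 + 160.000 = 185.113 mg/L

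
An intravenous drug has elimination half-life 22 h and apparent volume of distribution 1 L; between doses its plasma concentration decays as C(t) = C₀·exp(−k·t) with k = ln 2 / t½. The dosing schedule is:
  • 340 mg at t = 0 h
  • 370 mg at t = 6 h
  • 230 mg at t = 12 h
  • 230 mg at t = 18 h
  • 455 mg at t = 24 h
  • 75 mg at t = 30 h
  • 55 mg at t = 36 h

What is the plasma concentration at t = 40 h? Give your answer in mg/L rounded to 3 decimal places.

811.424 mg/L

k = ln 2 / 22 = 0.03151 per h
Dose 1 (340 mg at t=0 h): 340·exp(−0.03151·40) = 96.417 mg/L
Dose 2 (370 mg at t=6 h): 370·exp(−0.03151·34) = 126.757 mg/L
Dose 3 (230 mg at t=12 h): 230·exp(−0.03151·28) = 95.192 mg/L
Dose 4 (230 mg at t=18 h): 230·exp(−0.03151·22) = 115.000 mg/L
Dose 5 (455 mg at t=24 h): 455·exp(−0.03151·16) = 274.840 mg/L
Dose 6 (75 mg at t=30 h): 75·exp(−0.03151·10) = 54.731 mg/L
Dose 7 (55 mg at t=36 h): 55·exp(−0.03151·4) = 48.488 mg/L
C(40) = 96.417 + 126.757 + 95.192 + 115.000 + 274.840 + 54.731 + 48.488 = 811.424 mg/L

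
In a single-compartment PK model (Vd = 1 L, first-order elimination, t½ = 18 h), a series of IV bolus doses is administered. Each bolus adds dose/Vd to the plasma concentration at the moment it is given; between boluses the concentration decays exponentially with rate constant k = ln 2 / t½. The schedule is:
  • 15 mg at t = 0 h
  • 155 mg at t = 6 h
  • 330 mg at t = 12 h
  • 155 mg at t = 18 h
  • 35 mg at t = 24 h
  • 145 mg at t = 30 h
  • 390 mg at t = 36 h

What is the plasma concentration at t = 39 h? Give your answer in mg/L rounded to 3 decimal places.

k = ln 2 / 18 = 0.03851 per h
Dose 1 (15 mg at t=0 h): 15·exp(−0.03851·39) = 3.341 mg/L
Dose 2 (155 mg at t=6 h): 155·exp(−0.03851·33) = 43.495 mg/L
Dose 3 (330 mg at t=12 h): 330·exp(−0.03851·27) = 116.673 mg/L
Dose 4 (155 mg at t=18 h): 155·exp(−0.03851·21) = 69.045 mg/L
Dose 5 (35 mg at t=24 h): 35·exp(−0.03851·15) = 19.643 mg/L
Dose 6 (145 mg at t=30 h): 145·exp(−0.03851·9) = 102.530 mg/L
Dose 7 (390 mg at t=36 h): 390·exp(−0.03851·3) = 347.451 mg/L
C(39) = 3.341 + 43.495 + 116.673 + 69.045 + 19.643 + 102.530 + 347.451 = 702.178 mg/L

702.178 mg/L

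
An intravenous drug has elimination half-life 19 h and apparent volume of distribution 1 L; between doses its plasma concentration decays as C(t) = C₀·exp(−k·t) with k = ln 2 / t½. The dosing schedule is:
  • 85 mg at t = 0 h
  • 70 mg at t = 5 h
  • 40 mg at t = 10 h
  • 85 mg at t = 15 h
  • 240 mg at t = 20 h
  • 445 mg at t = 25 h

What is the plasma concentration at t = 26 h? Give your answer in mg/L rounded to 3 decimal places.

k = ln 2 / 19 = 0.03648 per h
Dose 1 (85 mg at t=0 h): 85·exp(−0.03648·26) = 32.922 mg/L
Dose 2 (70 mg at t=5 h): 70·exp(−0.03648·21) = 32.537 mg/L
Dose 3 (40 mg at t=10 h): 40·exp(−0.03648·16) = 22.313 mg/L
Dose 4 (85 mg at t=15 h): 85·exp(−0.03648·11) = 56.903 mg/L
Dose 5 (240 mg at t=20 h): 240·exp(−0.03648·6) = 192.819 mg/L
Dose 6 (445 mg at t=25 h): 445·exp(−0.03648·1) = 429.058 mg/L
C(26) = 32.922 + 32.537 + 22.313 + 56.903 + 192.819 + 429.058 = 766.553 mg/L

766.553 mg/L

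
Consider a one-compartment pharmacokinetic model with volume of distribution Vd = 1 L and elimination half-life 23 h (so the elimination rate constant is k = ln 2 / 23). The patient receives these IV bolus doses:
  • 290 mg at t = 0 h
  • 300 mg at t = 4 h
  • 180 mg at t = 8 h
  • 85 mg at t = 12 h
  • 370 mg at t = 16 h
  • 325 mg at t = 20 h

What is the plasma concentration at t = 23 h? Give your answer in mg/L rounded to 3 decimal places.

1086.306 mg/L

k = ln 2 / 23 = 0.03014 per h
Dose 1 (290 mg at t=0 h): 290·exp(−0.03014·23) = 145.000 mg/L
Dose 2 (300 mg at t=4 h): 300·exp(−0.03014·19) = 169.217 mg/L
Dose 3 (180 mg at t=8 h): 180·exp(−0.03014·15) = 114.538 mg/L
Dose 4 (85 mg at t=12 h): 85·exp(−0.03014·11) = 61.017 mg/L
Dose 5 (370 mg at t=16 h): 370·exp(−0.03014·7) = 299.629 mg/L
Dose 6 (325 mg at t=20 h): 325·exp(−0.03014·3) = 296.906 mg/L
C(23) = 145.000 + 169.217 + 114.538 + 61.017 + 299.629 + 296.906 = 1086.306 mg/L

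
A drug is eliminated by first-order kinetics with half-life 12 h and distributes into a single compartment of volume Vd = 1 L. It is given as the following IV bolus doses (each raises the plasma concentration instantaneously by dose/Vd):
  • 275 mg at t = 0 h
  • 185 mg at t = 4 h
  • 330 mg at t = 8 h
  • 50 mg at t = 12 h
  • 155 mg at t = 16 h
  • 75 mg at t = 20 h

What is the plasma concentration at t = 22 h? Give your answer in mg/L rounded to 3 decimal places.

k = ln 2 / 12 = 0.05776 per h
Dose 1 (275 mg at t=0 h): 275·exp(−0.05776·22) = 77.169 mg/L
Dose 2 (185 mg at t=4 h): 185·exp(−0.05776·18) = 65.407 mg/L
Dose 3 (330 mg at t=8 h): 330·exp(−0.05776·14) = 146.998 mg/L
Dose 4 (50 mg at t=12 h): 50·exp(−0.05776·10) = 28.062 mg/L
Dose 5 (155 mg at t=16 h): 155·exp(−0.05776·6) = 109.602 mg/L
Dose 6 (75 mg at t=20 h): 75·exp(−0.05776·2) = 66.817 mg/L
C(22) = 77.169 + 65.407 + 146.998 + 28.062 + 109.602 + 66.817 = 494.055 mg/L

494.055 mg/L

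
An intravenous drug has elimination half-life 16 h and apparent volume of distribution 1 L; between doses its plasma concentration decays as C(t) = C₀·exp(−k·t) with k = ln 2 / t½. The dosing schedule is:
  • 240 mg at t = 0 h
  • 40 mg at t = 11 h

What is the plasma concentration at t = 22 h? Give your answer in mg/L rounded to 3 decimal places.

117.370 mg/L

k = ln 2 / 16 = 0.04332 per h
Dose 1 (240 mg at t=0 h): 240·exp(−0.04332·22) = 92.533 mg/L
Dose 2 (40 mg at t=11 h): 40·exp(−0.04332·11) = 24.837 mg/L
C(22) = 92.533 + 24.837 = 117.370 mg/L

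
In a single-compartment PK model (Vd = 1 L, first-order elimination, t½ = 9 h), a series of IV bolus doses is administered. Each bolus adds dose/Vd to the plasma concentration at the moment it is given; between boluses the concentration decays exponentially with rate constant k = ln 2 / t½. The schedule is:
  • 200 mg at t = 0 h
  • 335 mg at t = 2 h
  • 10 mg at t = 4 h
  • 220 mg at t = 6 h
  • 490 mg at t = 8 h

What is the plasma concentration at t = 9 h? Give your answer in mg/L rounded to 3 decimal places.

930.490 mg/L

k = ln 2 / 9 = 0.07702 per h
Dose 1 (200 mg at t=0 h): 200·exp(−0.07702·9) = 100.000 mg/L
Dose 2 (335 mg at t=2 h): 335·exp(−0.07702·7) = 195.394 mg/L
Dose 3 (10 mg at t=4 h): 10·exp(−0.07702·5) = 6.804 mg/L
Dose 4 (220 mg at t=6 h): 220·exp(−0.07702·3) = 174.614 mg/L
Dose 5 (490 mg at t=8 h): 490·exp(−0.07702·1) = 453.679 mg/L
C(9) = 100.000 + 195.394 + 6.804 + 174.614 + 453.679 = 930.490 mg/L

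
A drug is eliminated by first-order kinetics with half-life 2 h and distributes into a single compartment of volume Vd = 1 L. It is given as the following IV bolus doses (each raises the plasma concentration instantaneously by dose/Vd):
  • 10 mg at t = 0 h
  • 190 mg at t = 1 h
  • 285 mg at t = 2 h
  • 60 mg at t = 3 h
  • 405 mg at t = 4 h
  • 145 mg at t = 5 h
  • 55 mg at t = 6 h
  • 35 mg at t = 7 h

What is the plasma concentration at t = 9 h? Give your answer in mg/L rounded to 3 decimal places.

189.798 mg/L

k = ln 2 / 2 = 0.34657 per h
Dose 1 (10 mg at t=0 h): 10·exp(−0.34657·9) = 0.442 mg/L
Dose 2 (190 mg at t=1 h): 190·exp(−0.34657·8) = 11.875 mg/L
Dose 3 (285 mg at t=2 h): 285·exp(−0.34657·7) = 25.191 mg/L
Dose 4 (60 mg at t=3 h): 60·exp(−0.34657·6) = 7.500 mg/L
Dose 5 (405 mg at t=4 h): 405·exp(−0.34657·5) = 71.595 mg/L
Dose 6 (145 mg at t=5 h): 145·exp(−0.34657·4) = 36.250 mg/L
Dose 7 (55 mg at t=6 h): 55·exp(−0.34657·3) = 19.445 mg/L
Dose 8 (35 mg at t=7 h): 35·exp(−0.34657·2) = 17.500 mg/L
C(9) = 0.442 + 11.875 + 25.191 + 7.500 + 71.595 + 36.250 + 19.445 + 17.500 = 189.798 mg/L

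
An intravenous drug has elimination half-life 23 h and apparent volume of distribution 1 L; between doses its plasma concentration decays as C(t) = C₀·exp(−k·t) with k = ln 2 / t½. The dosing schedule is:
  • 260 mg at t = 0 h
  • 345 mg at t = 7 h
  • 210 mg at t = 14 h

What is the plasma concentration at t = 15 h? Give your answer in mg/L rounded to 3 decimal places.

k = ln 2 / 23 = 0.03014 per h
Dose 1 (260 mg at t=0 h): 260·exp(−0.03014·15) = 165.443 mg/L
Dose 2 (345 mg at t=7 h): 345·exp(−0.03014·8) = 271.090 mg/L
Dose 3 (210 mg at t=14 h): 210·exp(−0.03014·1) = 203.766 mg/L
C(15) = 165.443 + 271.090 + 203.766 = 640.299 mg/L

640.299 mg/L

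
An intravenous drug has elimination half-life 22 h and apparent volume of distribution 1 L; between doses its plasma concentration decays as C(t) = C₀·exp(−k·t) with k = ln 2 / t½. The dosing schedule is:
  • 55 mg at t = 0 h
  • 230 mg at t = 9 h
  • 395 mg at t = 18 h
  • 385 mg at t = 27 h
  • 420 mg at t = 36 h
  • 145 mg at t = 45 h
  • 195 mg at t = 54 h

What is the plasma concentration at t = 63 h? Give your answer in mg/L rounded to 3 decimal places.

k = ln 2 / 22 = 0.03151 per h
Dose 1 (55 mg at t=0 h): 55·exp(−0.03151·63) = 7.557 mg/L
Dose 2 (230 mg at t=9 h): 230·exp(−0.03151·54) = 41.960 mg/L
Dose 3 (395 mg at t=18 h): 395·exp(−0.03151·45) = 95.687 mg/L
Dose 4 (385 mg at t=27 h): 385·exp(−0.03151·36) = 123.841 mg/L
Dose 5 (420 mg at t=36 h): 420·exp(−0.03151·27) = 179.392 mg/L
Dose 6 (145 mg at t=45 h): 145·exp(−0.03151·18) = 82.238 mg/L
Dose 7 (195 mg at t=54 h): 195·exp(−0.03151·9) = 146.854 mg/L
C(63) = 7.557 + 41.960 + 95.687 + 123.841 + 179.392 + 82.238 + 146.854 = 677.529 mg/L

677.529 mg/L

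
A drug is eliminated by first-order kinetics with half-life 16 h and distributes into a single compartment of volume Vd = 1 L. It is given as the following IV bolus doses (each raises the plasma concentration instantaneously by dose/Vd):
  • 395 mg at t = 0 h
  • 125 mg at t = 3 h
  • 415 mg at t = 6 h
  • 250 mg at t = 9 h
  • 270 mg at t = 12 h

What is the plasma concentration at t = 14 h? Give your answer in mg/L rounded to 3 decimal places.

k = ln 2 / 16 = 0.04332 per h
Dose 1 (395 mg at t=0 h): 395·exp(−0.04332·14) = 215.375 mg/L
Dose 2 (125 mg at t=3 h): 125·exp(−0.04332·11) = 77.616 mg/L
Dose 3 (415 mg at t=6 h): 415·exp(−0.04332·8) = 293.449 mg/L
Dose 4 (250 mg at t=9 h): 250·exp(−0.04332·5) = 201.311 mg/L
Dose 5 (270 mg at t=12 h): 270·exp(−0.04332·2) = 247.591 mg/L
C(14) = 215.375 + 77.616 + 293.449 + 201.311 + 247.591 = 1035.343 mg/L

1035.343 mg/L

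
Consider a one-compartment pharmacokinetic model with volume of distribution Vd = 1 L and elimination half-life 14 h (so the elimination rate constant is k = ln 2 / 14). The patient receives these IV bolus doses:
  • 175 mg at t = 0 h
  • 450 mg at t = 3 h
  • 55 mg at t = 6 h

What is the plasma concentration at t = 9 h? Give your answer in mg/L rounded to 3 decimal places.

k = ln 2 / 14 = 0.04951 per h
Dose 1 (175 mg at t=0 h): 175·exp(−0.04951·9) = 112.078 mg/L
Dose 2 (450 mg at t=3 h): 450·exp(−0.04951·6) = 334.349 mg/L
Dose 3 (55 mg at t=6 h): 55·exp(−0.04951·3) = 47.409 mg/L
C(9) = 112.078 + 334.349 + 47.409 = 493.835 mg/L

493.835 mg/L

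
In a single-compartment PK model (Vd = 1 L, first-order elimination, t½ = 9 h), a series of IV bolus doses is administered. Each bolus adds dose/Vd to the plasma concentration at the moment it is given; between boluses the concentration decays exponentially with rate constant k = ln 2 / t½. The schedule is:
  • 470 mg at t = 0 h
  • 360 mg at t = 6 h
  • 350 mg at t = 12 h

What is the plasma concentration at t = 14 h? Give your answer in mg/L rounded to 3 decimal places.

k = ln 2 / 9 = 0.07702 per h
Dose 1 (470 mg at t=0 h): 470·exp(−0.07702·14) = 159.893 mg/L
Dose 2 (360 mg at t=6 h): 360·exp(−0.07702·8) = 194.411 mg/L
Dose 3 (350 mg at t=12 h): 350·exp(−0.07702·2) = 300.035 mg/L
C(14) = 159.893 + 194.411 + 300.035 = 654.339 mg/L

654.339 mg/L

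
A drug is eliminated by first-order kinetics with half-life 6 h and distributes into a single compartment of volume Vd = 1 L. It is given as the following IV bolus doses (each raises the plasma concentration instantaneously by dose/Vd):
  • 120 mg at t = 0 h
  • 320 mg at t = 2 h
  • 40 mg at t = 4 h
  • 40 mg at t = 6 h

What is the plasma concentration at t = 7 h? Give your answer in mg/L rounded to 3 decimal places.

k = ln 2 / 6 = 0.11552 per h
Dose 1 (120 mg at t=0 h): 120·exp(−0.11552·7) = 53.454 mg/L
Dose 2 (320 mg at t=2 h): 320·exp(−0.11552·5) = 179.594 mg/L
Dose 3 (40 mg at t=4 h): 40·exp(−0.11552·3) = 28.284 mg/L
Dose 4 (40 mg at t=6 h): 40·exp(−0.11552·1) = 35.636 mg/L
C(7) = 53.454 + 179.594 + 28.284 + 35.636 = 296.968 mg/L

296.968 mg/L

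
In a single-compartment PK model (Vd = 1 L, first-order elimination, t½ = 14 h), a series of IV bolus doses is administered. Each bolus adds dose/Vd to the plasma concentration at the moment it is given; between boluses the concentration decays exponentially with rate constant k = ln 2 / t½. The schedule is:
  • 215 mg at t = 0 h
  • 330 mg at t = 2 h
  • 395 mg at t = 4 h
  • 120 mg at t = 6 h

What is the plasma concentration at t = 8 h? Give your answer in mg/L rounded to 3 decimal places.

822.593 mg/L

k = ln 2 / 14 = 0.04951 per h
Dose 1 (215 mg at t=0 h): 215·exp(−0.04951·8) = 144.684 mg/L
Dose 2 (330 mg at t=2 h): 330·exp(−0.04951·6) = 245.189 mg/L
Dose 3 (395 mg at t=4 h): 395·exp(−0.04951·4) = 324.032 mg/L
Dose 4 (120 mg at t=6 h): 120·exp(−0.04951·2) = 108.687 mg/L
C(8) = 144.684 + 245.189 + 324.032 + 108.687 = 822.593 mg/L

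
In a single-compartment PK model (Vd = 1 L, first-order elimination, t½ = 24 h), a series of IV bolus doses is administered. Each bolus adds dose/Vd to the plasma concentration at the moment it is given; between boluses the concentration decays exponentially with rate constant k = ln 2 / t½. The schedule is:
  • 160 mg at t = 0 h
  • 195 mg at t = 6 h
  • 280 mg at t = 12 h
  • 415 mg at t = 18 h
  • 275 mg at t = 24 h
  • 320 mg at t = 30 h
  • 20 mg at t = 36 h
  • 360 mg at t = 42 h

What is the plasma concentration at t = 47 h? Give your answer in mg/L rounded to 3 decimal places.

k = ln 2 / 24 = 0.02888 per h
Dose 1 (160 mg at t=0 h): 160·exp(−0.02888·47) = 41.172 mg/L
Dose 2 (195 mg at t=6 h): 195·exp(−0.02888·41) = 59.673 mg/L
Dose 3 (280 mg at t=12 h): 280·exp(−0.02888·35) = 101.896 mg/L
Dose 4 (415 mg at t=18 h): 415·exp(−0.02888·29) = 179.599 mg/L
Dose 5 (275 mg at t=24 h): 275·exp(−0.02888·23) = 141.529 mg/L
Dose 6 (320 mg at t=30 h): 320·exp(−0.02888·17) = 195.849 mg/L
Dose 7 (20 mg at t=36 h): 20·exp(−0.02888·11) = 14.557 mg/L
Dose 8 (360 mg at t=42 h): 360·exp(−0.02888·5) = 311.593 mg/L
C(47) = 41.172 + 59.673 + 101.896 + 179.599 + 141.529 + 195.849 + 14.557 + 311.593 = 1045.867 mg/L

1045.867 mg/L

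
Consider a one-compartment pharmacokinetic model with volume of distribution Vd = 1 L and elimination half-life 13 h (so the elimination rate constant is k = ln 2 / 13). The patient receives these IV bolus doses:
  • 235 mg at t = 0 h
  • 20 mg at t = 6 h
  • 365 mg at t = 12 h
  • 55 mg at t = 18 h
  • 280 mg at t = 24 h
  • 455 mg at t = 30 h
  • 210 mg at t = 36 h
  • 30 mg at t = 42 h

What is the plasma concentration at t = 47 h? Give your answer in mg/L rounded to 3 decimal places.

k = ln 2 / 13 = 0.05332 per h
Dose 1 (235 mg at t=0 h): 235·exp(−0.05332·47) = 19.175 mg/L
Dose 2 (20 mg at t=6 h): 20·exp(−0.05332·41) = 2.247 mg/L
Dose 3 (365 mg at t=12 h): 365·exp(−0.05332·35) = 56.471 mg/L
Dose 4 (55 mg at t=18 h): 55·exp(−0.05332·29) = 11.717 mg/L
Dose 5 (280 mg at t=24 h): 280·exp(−0.05332·23) = 82.142 mg/L
Dose 6 (455 mg at t=30 h): 455·exp(−0.05332·17) = 183.805 mg/L
Dose 7 (210 mg at t=36 h): 210·exp(−0.05332·11) = 116.816 mg/L
Dose 8 (30 mg at t=42 h): 30·exp(−0.05332·5) = 22.979 mg/L
C(47) = 19.175 + 2.247 + 56.471 + 11.717 + 82.142 + 183.805 + 116.816 + 22.979 = 495.353 mg/L

495.353 mg/L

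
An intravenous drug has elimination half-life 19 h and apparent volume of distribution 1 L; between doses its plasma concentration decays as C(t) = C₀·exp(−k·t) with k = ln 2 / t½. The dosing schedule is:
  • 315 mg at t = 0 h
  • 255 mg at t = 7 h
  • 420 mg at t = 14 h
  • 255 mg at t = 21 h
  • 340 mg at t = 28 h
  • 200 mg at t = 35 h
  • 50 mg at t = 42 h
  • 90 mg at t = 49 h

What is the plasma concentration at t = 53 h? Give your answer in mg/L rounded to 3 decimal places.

625.310 mg/L

k = ln 2 / 19 = 0.03648 per h
Dose 1 (315 mg at t=0 h): 315·exp(−0.03648·53) = 45.561 mg/L
Dose 2 (255 mg at t=7 h): 255·exp(−0.03648·46) = 47.614 mg/L
Dose 3 (420 mg at t=14 h): 420·exp(−0.03648·39) = 101.238 mg/L
Dose 4 (255 mg at t=21 h): 255·exp(−0.03648·32) = 79.349 mg/L
Dose 5 (340 mg at t=28 h): 340·exp(−0.03648·25) = 136.580 mg/L
Dose 6 (200 mg at t=35 h): 200·exp(−0.03648·18) = 103.716 mg/L
Dose 7 (50 mg at t=42 h): 50·exp(−0.03648·11) = 33.473 mg/L
Dose 8 (90 mg at t=49 h): 90·exp(−0.03648·4) = 77.780 mg/L
C(53) = 45.561 + 47.614 + 101.238 + 79.349 + 136.580 + 103.716 + 33.473 + 77.780 = 625.310 mg/L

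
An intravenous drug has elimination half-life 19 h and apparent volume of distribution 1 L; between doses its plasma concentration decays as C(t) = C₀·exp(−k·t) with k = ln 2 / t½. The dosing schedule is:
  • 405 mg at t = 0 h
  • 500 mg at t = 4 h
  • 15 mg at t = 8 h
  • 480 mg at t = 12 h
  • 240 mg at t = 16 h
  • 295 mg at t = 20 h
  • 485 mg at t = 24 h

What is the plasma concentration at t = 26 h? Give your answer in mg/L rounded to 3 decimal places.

1531.266 mg/L

k = ln 2 / 19 = 0.03648 per h
Dose 1 (405 mg at t=0 h): 405·exp(−0.03648·26) = 156.863 mg/L
Dose 2 (500 mg at t=4 h): 500·exp(−0.03648·22) = 224.083 mg/L
Dose 3 (15 mg at t=8 h): 15·exp(−0.03648·18) = 7.779 mg/L
Dose 4 (480 mg at t=12 h): 480·exp(−0.03648·14) = 288.025 mg/L
Dose 5 (240 mg at t=16 h): 240·exp(−0.03648·10) = 166.638 mg/L
Dose 6 (295 mg at t=20 h): 295·exp(−0.03648·6) = 237.006 mg/L
Dose 7 (485 mg at t=24 h): 485·exp(−0.03648·2) = 450.873 mg/L
C(26) = 156.863 + 224.083 + 7.779 + 288.025 + 166.638 + 237.006 + 450.873 = 1531.266 mg/L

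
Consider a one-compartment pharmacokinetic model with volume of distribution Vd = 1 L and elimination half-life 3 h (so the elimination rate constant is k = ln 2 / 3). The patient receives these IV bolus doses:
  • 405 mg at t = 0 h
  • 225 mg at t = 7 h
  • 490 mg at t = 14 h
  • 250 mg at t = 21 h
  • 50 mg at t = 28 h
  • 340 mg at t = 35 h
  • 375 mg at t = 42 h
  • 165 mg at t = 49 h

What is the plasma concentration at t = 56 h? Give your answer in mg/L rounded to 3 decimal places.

k = ln 2 / 3 = 0.23105 per h
Dose 1 (405 mg at t=0 h): 405·exp(−0.23105·56) = 0.001 mg/L
Dose 2 (225 mg at t=7 h): 225·exp(−0.23105·49) = 0.003 mg/L
Dose 3 (490 mg at t=14 h): 490·exp(−0.23105·42) = 0.030 mg/L
Dose 4 (250 mg at t=21 h): 250·exp(−0.23105·35) = 0.077 mg/L
Dose 5 (50 mg at t=28 h): 50·exp(−0.23105·28) = 0.078 mg/L
Dose 6 (340 mg at t=35 h): 340·exp(−0.23105·21) = 2.656 mg/L
Dose 7 (375 mg at t=42 h): 375·exp(−0.23105·14) = 14.765 mg/L
Dose 8 (165 mg at t=49 h): 165·exp(−0.23105·7) = 32.740 mg/L
C(56) = 0.001 + 0.003 + 0.030 + 0.077 + 0.078 + 2.656 + 14.765 + 32.740 = 50.349 mg/L

50.349 mg/L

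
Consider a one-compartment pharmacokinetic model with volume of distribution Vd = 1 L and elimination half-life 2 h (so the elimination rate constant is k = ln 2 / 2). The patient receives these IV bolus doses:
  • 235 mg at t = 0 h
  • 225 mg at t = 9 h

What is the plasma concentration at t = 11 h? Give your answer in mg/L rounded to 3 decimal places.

117.693 mg/L

k = ln 2 / 2 = 0.34657 per h
Dose 1 (235 mg at t=0 h): 235·exp(−0.34657·11) = 5.193 mg/L
Dose 2 (225 mg at t=9 h): 225·exp(−0.34657·2) = 112.500 mg/L
C(11) = 5.193 + 112.500 = 117.693 mg/L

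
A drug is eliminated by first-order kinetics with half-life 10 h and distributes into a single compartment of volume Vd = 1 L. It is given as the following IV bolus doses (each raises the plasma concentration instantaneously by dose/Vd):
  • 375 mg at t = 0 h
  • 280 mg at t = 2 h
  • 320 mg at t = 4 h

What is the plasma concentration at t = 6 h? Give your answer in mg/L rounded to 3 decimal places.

738.184 mg/L

k = ln 2 / 10 = 0.06931 per h
Dose 1 (375 mg at t=0 h): 375·exp(−0.06931·6) = 247.408 mg/L
Dose 2 (280 mg at t=2 h): 280·exp(−0.06931·4) = 212.200 mg/L
Dose 3 (320 mg at t=4 h): 320·exp(−0.06931·2) = 278.576 mg/L
C(6) = 247.408 + 212.200 + 278.576 = 738.184 mg/L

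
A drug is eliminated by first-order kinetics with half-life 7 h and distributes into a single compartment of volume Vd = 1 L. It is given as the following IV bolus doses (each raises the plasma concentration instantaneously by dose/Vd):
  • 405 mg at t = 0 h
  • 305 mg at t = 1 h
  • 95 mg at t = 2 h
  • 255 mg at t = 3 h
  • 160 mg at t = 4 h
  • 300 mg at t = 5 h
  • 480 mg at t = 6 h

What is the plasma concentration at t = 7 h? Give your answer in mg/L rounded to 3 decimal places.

1400.107 mg/L

k = ln 2 / 7 = 0.09902 per h
Dose 1 (405 mg at t=0 h): 405·exp(−0.09902·7) = 202.500 mg/L
Dose 2 (305 mg at t=1 h): 305·exp(−0.09902·6) = 168.374 mg/L
Dose 3 (95 mg at t=2 h): 95·exp(−0.09902·5) = 57.903 mg/L
Dose 4 (255 mg at t=3 h): 255·exp(−0.09902·4) = 171.602 mg/L
Dose 5 (160 mg at t=4 h): 160·exp(−0.09902·3) = 118.880 mg/L
Dose 6 (300 mg at t=5 h): 300·exp(−0.09902·2) = 246.101 mg/L
Dose 7 (480 mg at t=6 h): 480·exp(−0.09902·1) = 434.747 mg/L
C(7) = 202.500 + 168.374 + 57.903 + 171.602 + 118.880 + 246.101 + 434.747 = 1400.107 mg/L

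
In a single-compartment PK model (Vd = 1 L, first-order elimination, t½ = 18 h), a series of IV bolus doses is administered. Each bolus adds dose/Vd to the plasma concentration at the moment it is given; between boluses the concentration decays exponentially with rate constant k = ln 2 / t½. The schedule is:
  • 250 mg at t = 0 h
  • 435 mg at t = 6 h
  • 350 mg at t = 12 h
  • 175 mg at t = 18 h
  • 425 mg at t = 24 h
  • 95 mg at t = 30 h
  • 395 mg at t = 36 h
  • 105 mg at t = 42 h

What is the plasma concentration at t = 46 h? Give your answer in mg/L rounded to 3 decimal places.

k = ln 2 / 18 = 0.03851 per h
Dose 1 (250 mg at t=0 h): 250·exp(−0.03851·46) = 42.525 mg/L
Dose 2 (435 mg at t=6 h): 435·exp(−0.03851·40) = 93.225 mg/L
Dose 3 (350 mg at t=12 h): 350·exp(−0.03851·34) = 94.505 mg/L
Dose 4 (175 mg at t=18 h): 175·exp(−0.03851·28) = 59.535 mg/L
Dose 5 (425 mg at t=24 h): 425·exp(−0.03851·22) = 182.164 mg/L
Dose 6 (95 mg at t=30 h): 95·exp(−0.03851·16) = 51.303 mg/L
Dose 7 (395 mg at t=36 h): 395·exp(−0.03851·10) = 268.756 mg/L
Dose 8 (105 mg at t=42 h): 105·exp(−0.03851·4) = 90.011 mg/L
C(46) = 42.525 + 93.225 + 94.505 + 59.535 + 182.164 + 51.303 + 268.756 + 90.011 = 882.024 mg/L

882.024 mg/L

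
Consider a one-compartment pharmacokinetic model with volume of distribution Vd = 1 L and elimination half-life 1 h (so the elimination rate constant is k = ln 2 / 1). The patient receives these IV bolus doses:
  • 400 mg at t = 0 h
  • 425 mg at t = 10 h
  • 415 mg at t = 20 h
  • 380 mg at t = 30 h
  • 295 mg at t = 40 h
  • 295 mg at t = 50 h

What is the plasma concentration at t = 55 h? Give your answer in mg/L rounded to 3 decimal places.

9.228 mg/L

k = ln 2 / 1 = 0.69315 per h
Dose 1 (400 mg at t=0 h): 400·exp(−0.69315·55) = 0.000 mg/L
Dose 2 (425 mg at t=10 h): 425·exp(−0.69315·45) = 0.000 mg/L
Dose 3 (415 mg at t=20 h): 415·exp(−0.69315·35) = 0.000 mg/L
Dose 4 (380 mg at t=30 h): 380·exp(−0.69315·25) = 0.000 mg/L
Dose 5 (295 mg at t=40 h): 295·exp(−0.69315·15) = 0.009 mg/L
Dose 6 (295 mg at t=50 h): 295·exp(−0.69315·5) = 9.219 mg/L
C(55) = 0.000 + 0.000 + 0.000 + 0.000 + 0.009 + 9.219 = 9.228 mg/L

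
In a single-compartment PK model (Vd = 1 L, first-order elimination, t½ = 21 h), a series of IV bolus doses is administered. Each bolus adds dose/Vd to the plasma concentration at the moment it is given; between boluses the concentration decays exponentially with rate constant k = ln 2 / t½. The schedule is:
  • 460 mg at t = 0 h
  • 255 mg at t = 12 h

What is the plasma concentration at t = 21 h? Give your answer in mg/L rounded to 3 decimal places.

k = ln 2 / 21 = 0.03301 per h
Dose 1 (460 mg at t=0 h): 460·exp(−0.03301·21) = 230.000 mg/L
Dose 2 (255 mg at t=12 h): 255·exp(−0.03301·9) = 189.464 mg/L
C(21) = 230.000 + 189.464 = 419.464 mg/L

419.464 mg/L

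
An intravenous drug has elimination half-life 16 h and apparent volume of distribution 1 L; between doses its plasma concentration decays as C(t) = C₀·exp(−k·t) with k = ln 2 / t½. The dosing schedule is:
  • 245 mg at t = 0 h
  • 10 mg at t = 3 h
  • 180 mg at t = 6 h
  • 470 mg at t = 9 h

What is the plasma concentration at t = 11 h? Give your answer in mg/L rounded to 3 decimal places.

k = ln 2 / 16 = 0.04332 per h
Dose 1 (245 mg at t=0 h): 245·exp(−0.04332·11) = 152.128 mg/L
Dose 2 (10 mg at t=3 h): 10·exp(−0.04332·8) = 7.071 mg/L
Dose 3 (180 mg at t=6 h): 180·exp(−0.04332·5) = 144.944 mg/L
Dose 4 (470 mg at t=9 h): 470·exp(−0.04332·2) = 430.992 mg/L
C(11) = 152.128 + 7.071 + 144.944 + 430.992 = 735.135 mg/L

735.135 mg/L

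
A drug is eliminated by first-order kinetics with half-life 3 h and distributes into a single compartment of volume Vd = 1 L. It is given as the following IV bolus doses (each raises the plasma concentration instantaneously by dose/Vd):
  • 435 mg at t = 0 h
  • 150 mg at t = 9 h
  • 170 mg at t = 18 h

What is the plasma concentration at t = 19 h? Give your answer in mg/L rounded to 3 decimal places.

155.206 mg/L

k = ln 2 / 3 = 0.23105 per h
Dose 1 (435 mg at t=0 h): 435·exp(−0.23105·19) = 5.395 mg/L
Dose 2 (150 mg at t=9 h): 150·exp(−0.23105·10) = 14.882 mg/L
Dose 3 (170 mg at t=18 h): 170·exp(−0.23105·1) = 134.929 mg/L
C(19) = 5.395 + 14.882 + 134.929 = 155.206 mg/L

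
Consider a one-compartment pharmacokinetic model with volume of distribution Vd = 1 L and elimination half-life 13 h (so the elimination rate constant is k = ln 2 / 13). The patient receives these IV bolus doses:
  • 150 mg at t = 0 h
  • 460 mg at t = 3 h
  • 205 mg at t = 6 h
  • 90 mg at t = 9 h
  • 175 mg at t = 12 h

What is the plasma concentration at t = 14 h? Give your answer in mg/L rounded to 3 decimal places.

k = ln 2 / 13 = 0.05332 per h
Dose 1 (150 mg at t=0 h): 150·exp(−0.05332·14) = 71.106 mg/L
Dose 2 (460 mg at t=3 h): 460·exp(−0.05332·11) = 255.882 mg/L
Dose 3 (205 mg at t=6 h): 205·exp(−0.05332·8) = 133.815 mg/L
Dose 4 (90 mg at t=9 h): 90·exp(−0.05332·5) = 68.938 mg/L
Dose 5 (175 mg at t=12 h): 175·exp(−0.05332·2) = 157.299 mg/L
C(14) = 71.106 + 255.882 + 133.815 + 68.938 + 157.299 = 687.040 mg/L

687.040 mg/L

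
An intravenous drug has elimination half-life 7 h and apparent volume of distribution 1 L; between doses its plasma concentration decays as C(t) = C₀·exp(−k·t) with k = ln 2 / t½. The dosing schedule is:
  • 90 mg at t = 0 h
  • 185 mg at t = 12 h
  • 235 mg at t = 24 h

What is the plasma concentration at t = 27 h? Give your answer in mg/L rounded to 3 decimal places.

k = ln 2 / 7 = 0.09902 per h
Dose 1 (90 mg at t=0 h): 90·exp(−0.09902·27) = 6.211 mg/L
Dose 2 (185 mg at t=12 h): 185·exp(−0.09902·15) = 41.890 mg/L
Dose 3 (235 mg at t=24 h): 235·exp(−0.09902·3) = 174.604 mg/L
C(27) = 6.211 + 41.890 + 174.604 = 222.705 mg/L

222.705 mg/L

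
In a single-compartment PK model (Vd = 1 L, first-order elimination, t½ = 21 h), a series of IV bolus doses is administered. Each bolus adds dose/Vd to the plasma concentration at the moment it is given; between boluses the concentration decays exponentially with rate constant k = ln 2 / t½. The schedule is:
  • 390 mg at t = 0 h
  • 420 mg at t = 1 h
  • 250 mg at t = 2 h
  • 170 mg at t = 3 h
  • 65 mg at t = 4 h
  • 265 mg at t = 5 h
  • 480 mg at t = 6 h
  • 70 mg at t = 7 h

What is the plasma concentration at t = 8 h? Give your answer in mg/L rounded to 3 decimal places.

k = ln 2 / 21 = 0.03301 per h
Dose 1 (390 mg at t=0 h): 390·exp(−0.03301·8) = 299.493 mg/L
Dose 2 (420 mg at t=1 h): 420·exp(−0.03301·7) = 333.354 mg/L
Dose 3 (250 mg at t=2 h): 250·exp(−0.03301·6) = 205.084 mg/L
Dose 4 (170 mg at t=3 h): 170·exp(−0.03301·5) = 144.137 mg/L
Dose 5 (65 mg at t=4 h): 65·exp(−0.03301·4) = 56.961 mg/L
Dose 6 (265 mg at t=5 h): 265·exp(−0.03301·3) = 240.017 mg/L
Dose 7 (480 mg at t=6 h): 480·exp(−0.03301·2) = 449.337 mg/L
Dose 8 (70 mg at t=7 h): 70·exp(−0.03301·1) = 67.727 mg/L
C(8) = 299.493 + 333.354 + 205.084 + 144.137 + 56.961 + 240.017 + 449.337 + 67.727 = 1796.109 mg/L

1796.109 mg/L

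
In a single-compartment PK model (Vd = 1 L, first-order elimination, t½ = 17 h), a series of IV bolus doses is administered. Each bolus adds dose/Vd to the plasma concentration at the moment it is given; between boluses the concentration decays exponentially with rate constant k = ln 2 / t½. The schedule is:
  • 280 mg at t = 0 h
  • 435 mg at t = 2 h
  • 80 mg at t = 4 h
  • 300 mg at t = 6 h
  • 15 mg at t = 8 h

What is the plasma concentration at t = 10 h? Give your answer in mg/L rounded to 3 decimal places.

831.488 mg/L

k = ln 2 / 17 = 0.04077 per h
Dose 1 (280 mg at t=0 h): 280·exp(−0.04077·10) = 186.244 mg/L
Dose 2 (435 mg at t=2 h): 435·exp(−0.04077·8) = 313.927 mg/L
Dose 3 (80 mg at t=4 h): 80·exp(−0.04077·6) = 62.639 mg/L
Dose 4 (300 mg at t=6 h): 300·exp(−0.04077·4) = 254.854 mg/L
Dose 5 (15 mg at t=8 h): 15·exp(−0.04077·2) = 13.825 mg/L
C(10) = 186.244 + 313.927 + 62.639 + 254.854 + 13.825 = 831.488 mg/L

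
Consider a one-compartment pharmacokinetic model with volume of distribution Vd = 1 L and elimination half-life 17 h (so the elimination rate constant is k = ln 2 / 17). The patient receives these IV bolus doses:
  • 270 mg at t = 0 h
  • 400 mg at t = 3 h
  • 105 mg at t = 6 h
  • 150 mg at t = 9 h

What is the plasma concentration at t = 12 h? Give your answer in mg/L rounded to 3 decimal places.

k = ln 2 / 17 = 0.04077 per h
Dose 1 (270 mg at t=0 h): 270·exp(−0.04077·12) = 165.528 mg/L
Dose 2 (400 mg at t=3 h): 400·exp(−0.04077·9) = 277.135 mg/L
Dose 3 (105 mg at t=6 h): 105·exp(−0.04077·6) = 82.214 mg/L
Dose 4 (150 mg at t=9 h): 150·exp(−0.04077·3) = 132.730 mg/L
C(12) = 165.528 + 277.135 + 82.214 + 132.730 = 657.606 mg/L

657.606 mg/L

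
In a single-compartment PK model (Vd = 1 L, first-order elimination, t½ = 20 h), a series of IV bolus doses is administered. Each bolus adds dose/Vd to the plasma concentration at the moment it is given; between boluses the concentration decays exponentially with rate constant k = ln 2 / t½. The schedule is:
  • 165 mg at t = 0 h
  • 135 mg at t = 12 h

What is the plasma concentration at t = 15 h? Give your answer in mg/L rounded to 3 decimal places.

k = ln 2 / 20 = 0.03466 per h
Dose 1 (165 mg at t=0 h): 165·exp(−0.03466·15) = 98.110 mg/L
Dose 2 (135 mg at t=12 h): 135·exp(−0.03466·3) = 121.669 mg/L
C(15) = 98.110 + 121.669 = 219.778 mg/L

219.778 mg/L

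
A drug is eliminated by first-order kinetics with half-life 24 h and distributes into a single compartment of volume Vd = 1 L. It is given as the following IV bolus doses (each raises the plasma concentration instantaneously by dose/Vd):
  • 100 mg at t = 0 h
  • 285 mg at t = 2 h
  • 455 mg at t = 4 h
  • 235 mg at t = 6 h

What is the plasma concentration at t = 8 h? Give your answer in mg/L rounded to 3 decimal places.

946.195 mg/L

k = ln 2 / 24 = 0.02888 per h
Dose 1 (100 mg at t=0 h): 100·exp(−0.02888·8) = 79.370 mg/L
Dose 2 (285 mg at t=2 h): 285·exp(−0.02888·6) = 239.655 mg/L
Dose 3 (455 mg at t=4 h): 455·exp(−0.02888·4) = 405.359 mg/L
Dose 4 (235 mg at t=6 h): 235·exp(−0.02888·2) = 221.810 mg/L
C(8) = 79.370 + 239.655 + 405.359 + 221.810 = 946.195 mg/L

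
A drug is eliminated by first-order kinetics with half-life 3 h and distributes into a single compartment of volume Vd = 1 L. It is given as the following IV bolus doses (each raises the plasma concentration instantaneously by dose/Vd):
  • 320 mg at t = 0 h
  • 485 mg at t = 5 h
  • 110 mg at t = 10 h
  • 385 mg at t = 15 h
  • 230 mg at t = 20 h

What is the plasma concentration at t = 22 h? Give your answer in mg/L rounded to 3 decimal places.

k = ln 2 / 3 = 0.23105 per h
Dose 1 (320 mg at t=0 h): 320·exp(−0.23105·22) = 1.984 mg/L
Dose 2 (485 mg at t=5 h): 485·exp(−0.23105·17) = 9.548 mg/L
Dose 3 (110 mg at t=10 h): 110·exp(−0.23105·12) = 6.875 mg/L
Dose 4 (385 mg at t=15 h): 385·exp(−0.23105·7) = 76.394 mg/L
Dose 5 (230 mg at t=20 h): 230·exp(−0.23105·2) = 144.891 mg/L
C(22) = 1.984 + 9.548 + 6.875 + 76.394 + 144.891 = 239.692 mg/L

239.692 mg/L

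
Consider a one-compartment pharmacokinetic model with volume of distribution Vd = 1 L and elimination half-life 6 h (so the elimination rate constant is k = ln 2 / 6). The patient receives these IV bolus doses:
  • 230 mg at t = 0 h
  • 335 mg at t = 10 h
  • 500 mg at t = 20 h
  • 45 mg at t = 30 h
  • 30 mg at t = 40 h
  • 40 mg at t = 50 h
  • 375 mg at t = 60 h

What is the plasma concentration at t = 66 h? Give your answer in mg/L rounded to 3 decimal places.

k = ln 2 / 6 = 0.11552 per h
Dose 1 (230 mg at t=0 h): 230·exp(−0.11552·66) = 0.112 mg/L
Dose 2 (335 mg at t=10 h): 335·exp(−0.11552·56) = 0.519 mg/L
Dose 3 (500 mg at t=20 h): 500·exp(−0.11552·46) = 2.461 mg/L
Dose 4 (45 mg at t=30 h): 45·exp(−0.11552·36) = 0.703 mg/L
Dose 5 (30 mg at t=40 h): 30·exp(−0.11552·26) = 1.488 mg/L
Dose 6 (40 mg at t=50 h): 40·exp(−0.11552·16) = 6.300 mg/L
Dose 7 (375 mg at t=60 h): 375·exp(−0.11552·6) = 187.500 mg/L
C(66) = 0.112 + 0.519 + 2.461 + 0.703 + 1.488 + 6.300 + 187.500 = 199.083 mg/L

199.083 mg/L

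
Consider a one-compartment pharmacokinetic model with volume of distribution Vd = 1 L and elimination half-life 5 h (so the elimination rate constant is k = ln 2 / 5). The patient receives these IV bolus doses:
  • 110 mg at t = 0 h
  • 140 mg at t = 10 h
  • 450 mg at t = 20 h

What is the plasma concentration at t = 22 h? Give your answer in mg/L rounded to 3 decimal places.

k = ln 2 / 5 = 0.13863 per h
Dose 1 (110 mg at t=0 h): 110·exp(−0.13863·22) = 5.210 mg/L
Dose 2 (140 mg at t=10 h): 140·exp(−0.13863·12) = 26.525 mg/L
Dose 3 (450 mg at t=20 h): 450·exp(−0.13863·2) = 341.036 mg/L
C(22) = 5.210 + 26.525 + 341.036 = 372.772 mg/L

372.772 mg/L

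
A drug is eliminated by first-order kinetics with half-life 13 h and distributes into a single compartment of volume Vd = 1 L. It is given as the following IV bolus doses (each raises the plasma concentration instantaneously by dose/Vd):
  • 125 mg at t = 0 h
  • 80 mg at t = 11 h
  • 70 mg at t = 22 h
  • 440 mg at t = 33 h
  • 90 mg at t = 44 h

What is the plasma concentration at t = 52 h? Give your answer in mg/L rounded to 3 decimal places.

249.454 mg/L

k = ln 2 / 13 = 0.05332 per h
Dose 1 (125 mg at t=0 h): 125·exp(−0.05332·52) = 7.812 mg/L
Dose 2 (80 mg at t=11 h): 80·exp(−0.05332·41) = 8.989 mg/L
Dose 3 (70 mg at t=22 h): 70·exp(−0.05332·30) = 14.139 mg/L
Dose 4 (440 mg at t=33 h): 440·exp(−0.05332·19) = 159.767 mg/L
Dose 5 (90 mg at t=44 h): 90·exp(−0.05332·8) = 58.748 mg/L
C(52) = 7.812 + 8.989 + 14.139 + 159.767 + 58.748 = 249.454 mg/L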